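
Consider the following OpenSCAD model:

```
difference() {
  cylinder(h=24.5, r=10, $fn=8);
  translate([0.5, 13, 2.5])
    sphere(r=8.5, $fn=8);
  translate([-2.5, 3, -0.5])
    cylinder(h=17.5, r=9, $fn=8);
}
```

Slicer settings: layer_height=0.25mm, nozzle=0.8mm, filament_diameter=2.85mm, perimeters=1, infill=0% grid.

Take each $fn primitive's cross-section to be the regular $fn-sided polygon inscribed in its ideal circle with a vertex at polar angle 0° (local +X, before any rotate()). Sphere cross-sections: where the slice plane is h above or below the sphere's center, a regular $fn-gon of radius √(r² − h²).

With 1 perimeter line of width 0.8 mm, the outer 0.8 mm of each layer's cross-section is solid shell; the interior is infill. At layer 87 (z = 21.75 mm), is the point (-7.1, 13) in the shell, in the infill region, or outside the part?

At z = 21.75 mm: the r=10 cylinder gives a regular 8-gon of circumradius 10 (constant along its height); the sphere at (0.5, 13) is absent (|z−center|=19.250 > r=8.5); the cylinder at (-2.5, 3) does not reach this height (z outside [-0.5, 17]); Taking the first minus the rest: none of the subtracted shapes is present at this height, so the r=10 cylinder is unchanged — 1 connected region. Overall, the cross-section is a single solid region. The nearest boundary edge runs (0.00, 10.00)→(-7.07, 7.07); distance from the point to it = 5.49 mm. The point is not inside any of the regions above, so it lies outside the cross-section (5.49 mm from the nearest boundary).

outside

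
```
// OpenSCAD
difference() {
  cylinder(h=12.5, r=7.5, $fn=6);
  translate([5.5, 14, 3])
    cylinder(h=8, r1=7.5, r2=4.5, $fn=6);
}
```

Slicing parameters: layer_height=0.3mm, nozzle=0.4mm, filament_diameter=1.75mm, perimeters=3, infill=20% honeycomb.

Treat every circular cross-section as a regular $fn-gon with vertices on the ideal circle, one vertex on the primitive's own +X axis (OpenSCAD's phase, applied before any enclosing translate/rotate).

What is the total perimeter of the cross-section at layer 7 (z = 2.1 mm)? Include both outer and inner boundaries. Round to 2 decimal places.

45.00 mm

At z = 2.1 mm: the cylinder: section is a regular 6-gon, circumradius r=7.5 (perimeter = 2·6·7.500·sin(180°/6) = 45.00 mm); the cone at (5.5, 14) is not intersected at this z (z outside [3, 11]); Subtracting the remaining from the first: none of the subtracted shapes is present at this height, so the r=7.5 cylinder is unchanged — boundary = 45.00 mm. Overall, the cross-section is a single solid region. Total boundary length (outer) = 45.00 mm.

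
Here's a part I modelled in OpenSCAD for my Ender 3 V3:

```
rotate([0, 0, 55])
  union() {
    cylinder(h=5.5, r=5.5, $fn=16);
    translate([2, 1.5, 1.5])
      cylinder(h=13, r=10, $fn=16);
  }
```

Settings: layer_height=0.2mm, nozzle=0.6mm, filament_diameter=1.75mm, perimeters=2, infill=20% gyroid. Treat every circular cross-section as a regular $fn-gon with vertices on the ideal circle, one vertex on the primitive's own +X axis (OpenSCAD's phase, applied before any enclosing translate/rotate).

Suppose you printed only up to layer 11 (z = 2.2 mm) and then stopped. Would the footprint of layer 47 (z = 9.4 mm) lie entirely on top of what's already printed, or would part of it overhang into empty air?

entirely on top

Compare the two slices. At z = 2.2: the cylinder: section is a regular 16-gon, circumradius r=5.5 (area = (16/2)·5.500²·sin(360°/16) = 92.61 mm²); the r=10 cylinder at (2, 1.5) contributes a regular 16-gon of circumradius 10 (area = (16/2)·10.000²·sin(360°/16) = 306.15 mm²); Combining (union): the r=5.5 cylinder lies entirely inside the r=10 cylinder at (2, 1.5), so the union is just the r=10 cylinder at (2, 1.5) — area = 306.15 mm²; (rotated 55° about Z; rotation is an isometry so areas/perimeters/island counts are preserved). At z = 9.4: the cylinder is not intersected at this z (z outside [0, 5.5]); the r=10 cylinder at (2, 1.5) contributes a regular 16-gon of circumradius 10 (area = (16/2)·10.000²·sin(360°/16) = 306.15 mm²); Combining (union): only the r=10 cylinder at (2, 1.5) is present, so the union is just that shape — area = 306.15 mm²; (whole slice rotated 55° about Z — lengths, areas and connectivity unchanged). Checking containment: the cross-section at z = 9.4 is a subset of the cross-section at z = 2.2.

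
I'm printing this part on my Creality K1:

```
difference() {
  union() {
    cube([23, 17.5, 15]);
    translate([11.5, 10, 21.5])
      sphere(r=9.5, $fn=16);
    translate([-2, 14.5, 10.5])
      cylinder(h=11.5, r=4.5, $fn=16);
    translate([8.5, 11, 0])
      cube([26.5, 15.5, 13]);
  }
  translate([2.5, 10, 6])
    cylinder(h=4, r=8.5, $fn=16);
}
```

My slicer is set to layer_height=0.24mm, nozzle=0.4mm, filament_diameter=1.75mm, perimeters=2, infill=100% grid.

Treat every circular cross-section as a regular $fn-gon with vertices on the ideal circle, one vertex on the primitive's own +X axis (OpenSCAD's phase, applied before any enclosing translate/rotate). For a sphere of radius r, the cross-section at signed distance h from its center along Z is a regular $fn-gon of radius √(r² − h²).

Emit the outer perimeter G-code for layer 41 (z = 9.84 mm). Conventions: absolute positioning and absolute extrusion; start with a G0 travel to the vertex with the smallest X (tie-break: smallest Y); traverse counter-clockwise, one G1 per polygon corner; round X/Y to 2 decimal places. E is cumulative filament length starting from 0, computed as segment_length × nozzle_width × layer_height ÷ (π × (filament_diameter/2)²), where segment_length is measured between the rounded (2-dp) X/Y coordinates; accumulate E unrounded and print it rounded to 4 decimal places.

G0 X0.00 Y0.00 Z9.84
G1 X23.00 Y0.00 E0.9180
G1 X23.00 Y11.00 E1.3570
G1 X35.00 Y11.00 E1.8360
G1 X35.00 Y26.50 E2.4546
G1 X8.50 Y26.50 E3.5123
G1 X8.50 Y17.50 E3.8715
G1 X6.28 Y17.50 E3.9601
G1 X8.51 Y16.01 E4.0671
G1 X10.35 Y13.25 E4.1995
G1 X11.00 Y10.00 E4.3318
G1 X10.35 Y6.75 E4.4641
G1 X8.51 Y3.99 E4.5965
G1 X5.75 Y2.15 E4.7289
G1 X2.50 Y1.50 E4.8612
G1 X0.00 Y2.00 E4.9629
G1 X0.00 Y0.00 E5.0427

At z = 9.84 mm: the cube is present — its section is the full 23×17.5 rectangle; the sphere at (11.5, 10) does not reach this height (|z−center|=11.660 > r=9.5); the cylinder at (-2, 14.5) is absent (z outside [10.5, 22]); the cube at (8.5, 11) is present — its section is the full 26.5×15.5 rectangle; Merging all regions: the regions partially overlap (shared area 94.25 mm²), so overlapping operands fuse into one piece — 1 connected region; the cylinder at (2.5, 10): section is a regular 16-gon, circumradius r=8.5; Subtracting the remaining from the first: starting from the result so far, the r=8.5 cylinder at (2.5, 10) partially overlaps it — only the 147.68 mm² overlap (of its 221.19 mm²) is removed, clipping the outline — 1 connected region. The outline is a single polygon with 16 vertices. Extrusion per mm of travel: 0.4 × 0.24 / (π × 0.875²) = 0.039912. Accumulating E over each segment gives final E = 5.0427.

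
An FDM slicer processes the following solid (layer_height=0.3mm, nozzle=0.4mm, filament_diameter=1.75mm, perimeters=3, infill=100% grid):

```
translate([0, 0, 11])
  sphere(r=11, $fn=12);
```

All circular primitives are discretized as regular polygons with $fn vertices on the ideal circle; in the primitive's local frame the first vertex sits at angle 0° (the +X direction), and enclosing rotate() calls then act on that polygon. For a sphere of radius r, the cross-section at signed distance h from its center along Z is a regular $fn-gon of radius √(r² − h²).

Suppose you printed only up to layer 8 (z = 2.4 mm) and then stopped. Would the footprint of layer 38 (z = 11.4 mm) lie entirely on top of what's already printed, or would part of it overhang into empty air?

Compare the two slices. At z = 2.4: the r=11 sphere contributes a regular 12-gon of circumradius √(11²−8.6²) = 6.859 (area = (12/2)·6.859²·sin(360°/12) = 141.12 mm²). At z = 11.4: the r=11 sphere slices to a regular 12-gon of circumradius 10.993 (√(r²−h²) with h=0.4 from center) (area = (12/2)·10.993²·sin(360°/12) = 362.52 mm²). Checking containment: at z = 11.4 the cross-section extends beyond the z = 2.4 cross-section by about 221.40 mm².

part overhangs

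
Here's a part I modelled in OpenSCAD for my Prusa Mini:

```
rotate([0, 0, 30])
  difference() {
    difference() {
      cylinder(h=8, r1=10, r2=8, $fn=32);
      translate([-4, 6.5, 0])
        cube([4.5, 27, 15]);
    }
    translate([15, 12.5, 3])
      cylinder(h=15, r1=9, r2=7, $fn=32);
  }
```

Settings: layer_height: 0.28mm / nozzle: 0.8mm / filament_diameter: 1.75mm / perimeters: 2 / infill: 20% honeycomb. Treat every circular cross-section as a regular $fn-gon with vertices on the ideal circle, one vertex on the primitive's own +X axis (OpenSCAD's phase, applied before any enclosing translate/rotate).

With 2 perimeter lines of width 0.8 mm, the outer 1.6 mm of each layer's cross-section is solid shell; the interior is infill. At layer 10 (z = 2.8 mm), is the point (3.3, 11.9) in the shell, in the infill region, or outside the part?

outside

At z = 2.8 mm: the cone contributes a regular 32-gon of circumradius 9.300 (interpolated between r1=10 and r2=8 at t=0.350); the 4.5×27 cube at (-4, 6.5) contributes its full rectangle; After the difference (first − rest): starting from the cone, the 4.5×27 cube at (-4, 6.5) partially overlaps it — only the 11.29 mm² overlap (of its 121.50 mm²) is removed, clipping the outline — 1 connected region; the cone at (15, 12.5) does not reach this height (z outside [3, 18]); Subtracting the remaining from the first: none of the subtracted shapes is present at this height, so the result so far is unchanged — 1 connected region; (rotated 30° about Z; rotation is an isometry so areas/perimeters/island counts are preserved). Overall, the cross-section is a single solid region. Undo the 30° rotation: the query point maps to (8.808, 8.656) in the un-rotated model frame. The nearest boundary edge runs (5.17, 7.73)→(6.58, 6.58); distance from the point to it = 3.05 mm. The point is not inside any of the regions above, so it lies outside the cross-section (3.05 mm from the nearest boundary).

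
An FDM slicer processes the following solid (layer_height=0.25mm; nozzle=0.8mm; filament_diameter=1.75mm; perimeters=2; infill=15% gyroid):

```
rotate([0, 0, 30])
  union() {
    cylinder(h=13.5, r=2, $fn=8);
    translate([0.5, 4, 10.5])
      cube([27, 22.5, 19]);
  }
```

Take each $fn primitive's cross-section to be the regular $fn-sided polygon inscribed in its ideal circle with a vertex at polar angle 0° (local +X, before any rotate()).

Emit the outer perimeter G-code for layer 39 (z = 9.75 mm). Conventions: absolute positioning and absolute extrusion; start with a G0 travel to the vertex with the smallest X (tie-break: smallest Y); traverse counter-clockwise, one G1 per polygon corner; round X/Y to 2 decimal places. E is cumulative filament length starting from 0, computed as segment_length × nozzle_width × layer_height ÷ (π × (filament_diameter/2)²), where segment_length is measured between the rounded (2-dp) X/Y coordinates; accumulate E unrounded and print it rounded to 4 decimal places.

At z = 9.75 mm: the r=2 cylinder gives a regular 8-gon of circumradius 2 (constant along its height); the cube at (0.5, 4) does not reach this height (z outside [10.5, 29.5]); Combining (union): only the r=2 cylinder is present, so the union is just that shape — 1 connected region; (rotated 30° about Z; rotation is an isometry so areas/perimeters/island counts are preserved). The outline is a single polygon with 8 vertices. Extrusion per mm of travel: 0.8 × 0.25 / (π × 0.875²) = 0.083150. Accumulating E over each segment gives final E = 1.0175.

G0 X-1.93 Y0.52 Z9.75
G1 X-1.73 Y-1.00 E0.1275
G1 X-0.52 Y-1.93 E0.2544
G1 X1.00 Y-1.73 E0.3819
G1 X1.93 Y-0.52 E0.5087
G1 X1.73 Y1.00 E0.6362
G1 X0.52 Y1.93 E0.7631
G1 X-1.00 Y1.73 E0.8906
G1 X-1.93 Y0.52 E1.0175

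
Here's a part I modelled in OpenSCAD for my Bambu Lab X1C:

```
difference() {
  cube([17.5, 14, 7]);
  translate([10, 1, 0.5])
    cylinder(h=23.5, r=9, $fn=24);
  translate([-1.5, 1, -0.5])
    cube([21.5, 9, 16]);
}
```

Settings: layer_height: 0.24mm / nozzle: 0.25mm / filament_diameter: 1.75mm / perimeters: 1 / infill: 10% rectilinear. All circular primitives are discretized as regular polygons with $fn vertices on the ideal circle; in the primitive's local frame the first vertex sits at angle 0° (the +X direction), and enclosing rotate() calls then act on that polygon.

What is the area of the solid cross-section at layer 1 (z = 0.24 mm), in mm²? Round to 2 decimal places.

At z = 0.24 mm: the 17.5×14 cube contributes its full rectangle (area 245.00 mm²); the cylinder at (10, 1) is absent (z outside [0.5, 24]); the 21.5×9 cube at (-1.5, 1) contributes its full rectangle (area 193.50 mm²); After the difference (first − rest): starting from the 17.5×14 cube (245.00 mm²), the 21.5×9 cube at (-1.5, 1) partially overlaps it — only the 157.50 mm² overlap (of its 193.50 mm²) is removed, clipping the outline — area = 87.50 mm². Overall, the cross-section has 2 separate islands. Net area = 87.50 mm².

87.50 mm²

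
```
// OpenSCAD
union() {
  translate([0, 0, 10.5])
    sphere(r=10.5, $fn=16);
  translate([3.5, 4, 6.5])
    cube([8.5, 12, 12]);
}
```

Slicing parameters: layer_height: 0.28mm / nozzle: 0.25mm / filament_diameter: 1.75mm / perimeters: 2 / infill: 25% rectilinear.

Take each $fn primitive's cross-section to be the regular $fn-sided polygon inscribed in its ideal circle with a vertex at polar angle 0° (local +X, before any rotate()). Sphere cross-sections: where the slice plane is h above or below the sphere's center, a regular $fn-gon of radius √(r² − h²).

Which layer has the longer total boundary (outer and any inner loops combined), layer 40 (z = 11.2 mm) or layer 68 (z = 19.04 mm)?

Layer 40 (z = 11.2): the r=10.5 sphere slices to a regular 16-gon of circumradius 10.477 (√(r²−h²) with h=0.7 from center) (perimeter = 2·16·10.477·sin(180°/16) = 65.40 mm); the cube at (3.5, 4) is present — its section is the full 8.5×12 rectangle (perimeter 41.00 mm); Merging all regions: the regions partially overlap (shared area 22.24 mm²), so the edge portions inside another operand are dropped and the merged outline is re-measured after clipping — boundary = 85.74 mm. So its perimeter = 85.74 mm. Layer 68 (z = 19.04): the r=10.5 sphere contributes a regular 16-gon of circumradius √(10.5²−8.54²) = 6.109 (perimeter = 2·16·6.109·sin(180°/16) = 38.14 mm); the cube at (3.5, 4) does not reach this height (z outside [6.5, 18.5]); Combining (union): only the r=10.5 sphere is present, so the union is just that shape — boundary = 38.14 mm. So its perimeter = 38.14 mm. Layer 40 is larger (85.74 vs 38.14 mm).

layer 40 (z = 11.2 mm)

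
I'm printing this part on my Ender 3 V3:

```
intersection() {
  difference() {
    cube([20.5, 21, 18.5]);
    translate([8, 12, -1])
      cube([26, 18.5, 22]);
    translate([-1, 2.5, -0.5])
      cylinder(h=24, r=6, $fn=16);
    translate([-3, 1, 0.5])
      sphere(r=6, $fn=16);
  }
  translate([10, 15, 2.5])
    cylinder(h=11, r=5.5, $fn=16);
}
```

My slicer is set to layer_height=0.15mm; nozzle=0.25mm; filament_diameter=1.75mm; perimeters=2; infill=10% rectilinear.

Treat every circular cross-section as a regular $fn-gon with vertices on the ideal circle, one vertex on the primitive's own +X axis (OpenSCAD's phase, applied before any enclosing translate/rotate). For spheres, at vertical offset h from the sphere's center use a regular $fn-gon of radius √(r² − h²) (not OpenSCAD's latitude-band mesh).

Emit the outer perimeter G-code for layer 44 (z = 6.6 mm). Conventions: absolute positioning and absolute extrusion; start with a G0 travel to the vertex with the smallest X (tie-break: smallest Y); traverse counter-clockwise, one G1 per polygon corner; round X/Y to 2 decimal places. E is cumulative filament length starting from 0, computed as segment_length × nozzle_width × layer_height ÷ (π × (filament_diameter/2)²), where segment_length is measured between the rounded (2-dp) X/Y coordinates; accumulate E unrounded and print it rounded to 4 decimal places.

At z = 6.6 mm: the cube (footprint 20.5×21) is included at this height; the cube at (8, 12) (footprint 26×18.5) is included at this height; the cylinder at (-1, 2.5): section is a regular 16-gon, circumradius r=6; the sphere at (-3, 1) does not reach this height (|z−center|=6.100 > r=6); After the difference (first − rest): starting from the 20.5×21 cube, the 26×18.5 cube at (8, 12) partially overlaps it — only the 112.50 mm² overlap (of its 481.00 mm²) is removed, clipping the outline; the r=6 cylinder at (-1, 2.5) partially overlaps it — only the 33.52 mm² overlap (of its 110.21 mm²) is removed, clipping the outline — 1 connected region; the cylinder at (10, 15): section is a regular 16-gon, circumradius r=5.5; After intersecting: the r=5.5 cylinder at (10, 15) partially overlaps the result so far; clipping to the common part keeps 37.44 mm² — 1 connected region. The outline is a single polygon with 13 vertices. Extrusion per mm of travel: 0.25 × 0.15 / (π × 0.875²) = 0.015591. Accumulating E over each segment gives final E = 0.5467.

G0 X4.50 Y15.00 Z6.60
G1 X4.92 Y12.90 E0.0334
G1 X6.11 Y11.11 E0.0669
G1 X7.90 Y9.92 E0.1004
G1 X10.00 Y9.50 E0.1338
G1 X12.10 Y9.92 E0.1672
G1 X13.89 Y11.11 E0.2007
G1 X14.48 Y12.00 E0.2173
G1 X8.00 Y12.00 E0.3184
G1 X8.00 Y20.10 E0.4447
G1 X7.90 Y20.08 E0.4463
G1 X6.11 Y18.89 E0.4798
G1 X4.92 Y17.10 E0.5133
G1 X4.50 Y15.00 E0.5467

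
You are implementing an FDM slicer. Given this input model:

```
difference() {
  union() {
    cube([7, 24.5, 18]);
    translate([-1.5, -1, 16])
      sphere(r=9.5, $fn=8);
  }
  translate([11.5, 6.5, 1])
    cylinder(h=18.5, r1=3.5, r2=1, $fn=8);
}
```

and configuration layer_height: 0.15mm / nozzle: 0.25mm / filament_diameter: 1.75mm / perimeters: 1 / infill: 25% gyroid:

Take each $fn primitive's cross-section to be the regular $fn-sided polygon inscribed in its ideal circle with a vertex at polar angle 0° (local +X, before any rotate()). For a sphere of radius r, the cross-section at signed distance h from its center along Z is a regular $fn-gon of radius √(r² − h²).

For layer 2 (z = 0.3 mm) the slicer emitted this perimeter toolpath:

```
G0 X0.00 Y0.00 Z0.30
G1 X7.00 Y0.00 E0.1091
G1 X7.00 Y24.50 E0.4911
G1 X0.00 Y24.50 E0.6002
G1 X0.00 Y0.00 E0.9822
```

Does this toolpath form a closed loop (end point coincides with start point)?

Start point (G0): (0.00, 0.00). End point (last G1): the path returns to the start — closed.

yes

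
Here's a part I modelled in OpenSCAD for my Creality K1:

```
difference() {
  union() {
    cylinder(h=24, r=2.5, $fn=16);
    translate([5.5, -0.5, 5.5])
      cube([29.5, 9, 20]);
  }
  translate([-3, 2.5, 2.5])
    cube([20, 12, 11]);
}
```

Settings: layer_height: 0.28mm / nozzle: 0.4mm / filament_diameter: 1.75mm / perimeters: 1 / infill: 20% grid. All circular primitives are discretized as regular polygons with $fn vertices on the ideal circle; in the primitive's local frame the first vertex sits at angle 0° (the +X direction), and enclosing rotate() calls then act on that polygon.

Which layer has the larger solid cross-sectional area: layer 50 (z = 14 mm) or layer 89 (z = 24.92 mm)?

layer 50 (z = 14 mm)

Layer 50 (z = 14): the r=2.5 cylinder gives a regular 16-gon of circumradius 2.5 (constant along its height) (area = (16/2)·2.500²·sin(360°/16) = 19.13 mm²); the 29.5×9 cube at (5.5, -0.5) contributes its full rectangle (area 265.50 mm²); Combining (union): the 2 present regions are separate (no shared area or edge), so areas and boundary lengths simply add and each stays a separate island — area = 284.63 mm²; the cube at (-3, 2.5) does not reach this height (z outside [2.5, 13.5]); Subtracting the remaining from the first: none of the subtracted shapes is present at this height, so that combined region is unchanged — area = 284.63 mm². So its area = 284.63 mm². Layer 89 (z = 24.92): the cylinder is not intersected at this z (z outside [0, 24]); the cube at (5.5, -0.5) (footprint 29.5×9) is included at this height (area 265.50 mm²); Merging all regions: only the 29.5×9 cube at (5.5, -0.5) is present, so the union is just that shape — area = 265.50 mm²; the cube at (-3, 2.5) does not reach this height (z outside [2.5, 13.5]); Taking the first minus the rest: none of the subtracted shapes is present at this height, so the result so far is unchanged — area = 265.50 mm². So its area = 265.50 mm². Layer 50 is larger (284.63 vs 265.50 mm²).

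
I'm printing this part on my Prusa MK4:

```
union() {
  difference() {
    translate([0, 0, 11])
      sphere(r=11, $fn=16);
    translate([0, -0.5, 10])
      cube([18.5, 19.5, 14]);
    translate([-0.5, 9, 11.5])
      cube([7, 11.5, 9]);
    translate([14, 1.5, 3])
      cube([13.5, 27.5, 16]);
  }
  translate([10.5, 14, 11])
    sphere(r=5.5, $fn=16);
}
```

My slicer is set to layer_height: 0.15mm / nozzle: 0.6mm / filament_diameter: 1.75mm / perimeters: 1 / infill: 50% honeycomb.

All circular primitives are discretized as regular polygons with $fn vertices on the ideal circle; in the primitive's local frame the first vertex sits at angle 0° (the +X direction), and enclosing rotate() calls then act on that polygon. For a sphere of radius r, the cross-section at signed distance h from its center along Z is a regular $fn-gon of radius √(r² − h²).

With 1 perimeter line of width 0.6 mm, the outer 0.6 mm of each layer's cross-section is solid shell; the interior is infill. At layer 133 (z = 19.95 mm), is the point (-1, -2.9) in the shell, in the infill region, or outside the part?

At z = 19.95 mm: the sphere: section is a regular 16-gon, circumradius = √(r²−h²) = √(11²−8.95²) = 6.395; the cube at (0, -0.5) is present — its section is the full 18.5×19.5 rectangle; the 7×11.5 cube at (-0.5, 9) contributes its full rectangle; the cube at (14, 1.5) is not intersected at this z (z outside [3, 19]); Subtracting the remaining from the first: starting from the r=11 sphere, the 18.5×19.5 cube at (0, -0.5) partially overlaps it — only the 34.47 mm² overlap (of its 360.75 mm²) is removed, clipping the outline; the 7×11.5 cube at (-0.5, 9) misses the remaining region (no effect) — 1 connected region; the sphere at (10.5, 14) is absent (|z−center|=8.950 > r=5.5); Combining (union): only that combined region is present, so the union is just that shape — 1 connected region. Overall, the cross-section is a single solid region. The nearest boundary edge runs (0.00, 6.40)→(0.00, -0.50); distance from the point to it = 2.60 mm. The point is inside the cross-section and 2.60 mm from the nearest boundary — more than the 0.6 mm shell width (1 × 0.6), so it's in the infill interior.

infill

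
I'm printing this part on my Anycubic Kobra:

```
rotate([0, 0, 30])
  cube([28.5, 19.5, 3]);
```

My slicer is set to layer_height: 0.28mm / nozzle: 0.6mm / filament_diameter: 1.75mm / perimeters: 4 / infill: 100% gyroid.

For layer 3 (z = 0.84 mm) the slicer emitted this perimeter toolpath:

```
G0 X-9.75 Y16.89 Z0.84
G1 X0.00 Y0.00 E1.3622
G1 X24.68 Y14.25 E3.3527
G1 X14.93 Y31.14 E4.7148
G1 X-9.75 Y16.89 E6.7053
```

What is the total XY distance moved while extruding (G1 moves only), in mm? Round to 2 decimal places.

Sum the Euclidean lengths of each G1 segment: total = 96.00 mm.

96.00 mm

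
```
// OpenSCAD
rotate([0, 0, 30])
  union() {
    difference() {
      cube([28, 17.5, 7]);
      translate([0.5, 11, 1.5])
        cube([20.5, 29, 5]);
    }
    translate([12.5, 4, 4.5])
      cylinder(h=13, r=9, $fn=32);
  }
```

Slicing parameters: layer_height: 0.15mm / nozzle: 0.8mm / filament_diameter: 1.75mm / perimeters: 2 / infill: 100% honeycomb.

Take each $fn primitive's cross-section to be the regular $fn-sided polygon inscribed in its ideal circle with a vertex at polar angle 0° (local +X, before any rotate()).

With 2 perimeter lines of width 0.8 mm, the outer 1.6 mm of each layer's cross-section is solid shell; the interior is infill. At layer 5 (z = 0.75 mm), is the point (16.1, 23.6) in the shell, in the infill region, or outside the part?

At z = 0.75 mm: the 28×17.5 cube contributes its full rectangle; the cube at (0.5, 11) is not intersected at this z (z outside [1.5, 6.5]); Taking the first minus the rest: none of the subtracted shapes is present at this height, so the 28×17.5 cube is unchanged — 1 connected region; the cylinder at (12.5, 4) does not reach this height (z outside [4.5, 17.5]); Taking the union: only that combined region is present, so the union is just that shape — 1 connected region; (whole slice rotated 30° about Z — lengths, areas and connectivity unchanged). Overall, the cross-section is a single solid region. Undo the 30° rotation: the query point maps to (25.743, 12.388) in the un-rotated model frame. The nearest boundary edge runs (28.00, 0.00)→(28.00, 17.50); distance from the point to it = 2.26 mm. The point is inside the cross-section and 2.26 mm from the nearest boundary — more than the 1.6 mm shell width (2 × 0.8), so it's in the infill interior.

infill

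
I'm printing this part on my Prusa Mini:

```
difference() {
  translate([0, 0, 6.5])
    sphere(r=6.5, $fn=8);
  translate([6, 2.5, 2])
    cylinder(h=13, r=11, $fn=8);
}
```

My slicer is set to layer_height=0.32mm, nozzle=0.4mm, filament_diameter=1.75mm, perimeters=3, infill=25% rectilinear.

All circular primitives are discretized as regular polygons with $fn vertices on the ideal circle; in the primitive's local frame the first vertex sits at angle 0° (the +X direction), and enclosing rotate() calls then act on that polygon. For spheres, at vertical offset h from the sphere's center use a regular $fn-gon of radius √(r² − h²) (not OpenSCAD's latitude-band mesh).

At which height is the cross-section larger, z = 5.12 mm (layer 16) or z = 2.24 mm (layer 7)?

Layer 16 (z = 5.12): the sphere: section is a regular 8-gon, circumradius = √(r²−h²) = √(6.5²−1.38²) = 6.352 (area = (8/2)·6.352²·sin(360°/8) = 114.11 mm²); the r=11 cylinder at (6, 2.5) contributes a regular 8-gon of circumradius 11 (area = (8/2)·11.000²·sin(360°/8) = 342.24 mm²); Subtracting the remaining from the first: starting from the r=6.5 sphere (114.11 mm²), the r=11 cylinder at (6, 2.5) partially overlaps it — only the 97.29 mm² overlap (of its 342.24 mm²) is removed, clipping the outline — area = 16.82 mm². So its area = 16.82 mm². Layer 7 (z = 2.24): the sphere: section is a regular 8-gon, circumradius = √(r²−h²) = √(6.5²−4.26²) = 4.909 (area = (8/2)·4.909²·sin(360°/8) = 68.17 mm²); the r=11 cylinder at (6, 2.5) gives a regular 8-gon of circumradius 11 (constant along its height) (area = (8/2)·11.000²·sin(360°/8) = 342.24 mm²); Taking the first minus the rest: starting from the r=6.5 sphere (68.17 mm²), the r=11 cylinder at (6, 2.5) partially overlaps it — only the 64.13 mm² overlap (of its 342.24 mm²) is removed, clipping the outline — area = 4.04 mm². So its area = 4.04 mm². Layer 16 is larger (16.82 vs 4.04 mm²).

layer 16 (z = 5.12 mm)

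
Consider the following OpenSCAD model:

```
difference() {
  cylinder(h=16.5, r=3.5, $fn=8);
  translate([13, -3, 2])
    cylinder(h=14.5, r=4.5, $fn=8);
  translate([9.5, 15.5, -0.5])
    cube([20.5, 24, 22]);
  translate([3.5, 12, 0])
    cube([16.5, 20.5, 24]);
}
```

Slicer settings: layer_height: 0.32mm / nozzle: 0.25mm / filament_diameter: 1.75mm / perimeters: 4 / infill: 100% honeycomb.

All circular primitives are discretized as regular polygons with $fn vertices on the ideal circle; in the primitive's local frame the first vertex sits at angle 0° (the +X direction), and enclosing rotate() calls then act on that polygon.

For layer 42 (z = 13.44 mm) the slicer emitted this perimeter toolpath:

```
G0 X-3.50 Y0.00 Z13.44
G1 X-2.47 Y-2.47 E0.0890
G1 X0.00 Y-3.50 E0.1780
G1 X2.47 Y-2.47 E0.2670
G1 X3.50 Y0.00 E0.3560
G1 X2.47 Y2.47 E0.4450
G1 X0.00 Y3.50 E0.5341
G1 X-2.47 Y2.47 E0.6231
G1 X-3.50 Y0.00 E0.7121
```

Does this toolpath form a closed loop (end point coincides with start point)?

Start point (G0): (-3.50, 0.00). End point (last G1): the path returns to the start — closed.

yes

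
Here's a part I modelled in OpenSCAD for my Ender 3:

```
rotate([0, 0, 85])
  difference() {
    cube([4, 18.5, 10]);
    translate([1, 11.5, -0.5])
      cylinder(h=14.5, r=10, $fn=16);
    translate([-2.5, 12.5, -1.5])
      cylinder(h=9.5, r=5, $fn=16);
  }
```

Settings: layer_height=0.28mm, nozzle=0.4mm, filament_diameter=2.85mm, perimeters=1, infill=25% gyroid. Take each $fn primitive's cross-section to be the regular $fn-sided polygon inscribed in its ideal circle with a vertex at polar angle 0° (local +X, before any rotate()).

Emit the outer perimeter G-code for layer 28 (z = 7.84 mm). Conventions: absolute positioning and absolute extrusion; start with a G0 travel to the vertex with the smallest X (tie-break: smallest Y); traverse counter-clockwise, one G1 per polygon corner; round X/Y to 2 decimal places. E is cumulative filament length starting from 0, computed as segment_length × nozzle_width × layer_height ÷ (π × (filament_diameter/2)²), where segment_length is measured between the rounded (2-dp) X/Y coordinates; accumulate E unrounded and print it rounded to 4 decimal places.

At z = 7.84 mm: the cube is present — its section is the full 4×18.5 rectangle; the r=10 cylinder at (1, 11.5) gives a regular 16-gon of circumradius 10 (constant along its height); the r=5 cylinder at (-2.5, 12.5) contributes a regular 16-gon of circumradius 5; After the difference (first − rest): starting from the 4×18.5 cube, the r=10 cylinder at (1, 11.5) partially overlaps it — only the 67.01 mm² overlap (of its 306.15 mm²) is removed, clipping the outline; the r=5 cylinder at (-2.5, 12.5) misses the remaining region (no effect) — 1 connected region; (rotated 85° about Z; rotation is an isometry so areas/perimeters/island counts are preserved). The outline is a single polygon with 5 vertices. Extrusion per mm of travel: 0.4 × 0.28 / (π × 1.425²) = 0.017557. Accumulating E over each segment gives final E = 0.2084.

G0 X-1.74 Y4.17 Z7.84
G1 X-1.41 Y1.13 E0.0537
G1 X-1.69 Y0.15 E0.0716
G1 X0.00 Y0.00 E0.1014
G1 X0.35 Y3.98 E0.1715
G1 X-1.74 Y4.17 E0.2084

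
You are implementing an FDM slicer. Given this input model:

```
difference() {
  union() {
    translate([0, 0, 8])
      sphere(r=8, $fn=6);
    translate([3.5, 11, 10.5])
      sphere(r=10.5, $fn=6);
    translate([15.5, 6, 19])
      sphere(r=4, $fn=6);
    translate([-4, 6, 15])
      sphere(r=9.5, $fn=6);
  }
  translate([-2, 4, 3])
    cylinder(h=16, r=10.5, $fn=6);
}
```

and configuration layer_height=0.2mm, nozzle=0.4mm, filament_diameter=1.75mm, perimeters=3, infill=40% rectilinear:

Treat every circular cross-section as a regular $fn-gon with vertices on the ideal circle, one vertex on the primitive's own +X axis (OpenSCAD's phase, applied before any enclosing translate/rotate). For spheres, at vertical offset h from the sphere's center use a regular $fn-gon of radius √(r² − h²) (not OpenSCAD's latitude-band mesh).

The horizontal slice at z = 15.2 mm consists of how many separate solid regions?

At z = 15.2 mm: the r=8 sphere contributes a regular 6-gon of circumradius √(8²−7.2²) = 3.487; the sphere at (3.5, 11): section is a regular 6-gon, circumradius = √(r²−h²) = √(10.5²−4.7²) = 9.389; the r=4 sphere at (15.5, 6) contributes a regular 6-gon of circumradius √(4²−3.8²) = 1.249; the r=9.5 sphere at (-4, 6) slices to a regular 6-gon of circumradius 9.498 (√(r²−h²) with h=0.2 from center); Taking the union: the regions partially overlap (shared area 109.18 mm²), so overlapping operands fuse into one piece — 2 connected regions; the r=10.5 cylinder at (-2, 4) contributes a regular 6-gon of circumradius 10.5; Subtracting the remaining from the first: starting from that combined region, the r=10.5 cylinder at (-2, 4) partially overlaps it — only the 236.70 mm² overlap (of its 286.44 mm²) is removed, clipping the outline — 2 connected regions. The result has 2 disconnected regions.

2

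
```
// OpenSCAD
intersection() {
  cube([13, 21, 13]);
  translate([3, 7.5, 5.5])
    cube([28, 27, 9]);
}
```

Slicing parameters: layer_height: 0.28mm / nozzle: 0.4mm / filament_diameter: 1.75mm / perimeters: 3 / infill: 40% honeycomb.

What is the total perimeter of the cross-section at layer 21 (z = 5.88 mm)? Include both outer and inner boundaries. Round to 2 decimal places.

At z = 5.88 mm: the cube is present — its section is the full 13×21 rectangle (perimeter 68.00 mm); the 28×27 cube at (3, 7.5) contributes its full rectangle (perimeter 110.00 mm); Taking the intersection: the 28×27 cube at (3, 7.5) partially overlaps the 13×21 cube; clipping to the common part keeps 135.00 mm² — boundary = 47.00 mm. Overall, the cross-section is a single solid region. Total boundary length (outer) = 47.00 mm.

47.00 mm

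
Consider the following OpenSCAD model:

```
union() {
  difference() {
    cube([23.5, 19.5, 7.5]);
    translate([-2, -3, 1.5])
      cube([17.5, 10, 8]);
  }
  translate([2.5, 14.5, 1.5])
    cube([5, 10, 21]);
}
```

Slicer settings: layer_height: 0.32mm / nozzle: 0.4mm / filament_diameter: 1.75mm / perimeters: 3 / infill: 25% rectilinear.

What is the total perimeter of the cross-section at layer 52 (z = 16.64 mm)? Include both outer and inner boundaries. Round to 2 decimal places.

At z = 16.64 mm: the cube does not reach this height (z outside [0, 7.5]); the cube at (-2, -3) is absent (z outside [1.5, 9.5]); Subtracting the remaining from the first: the first operand is absent here, so nothing remains; the 5×10 cube at (2.5, 14.5) contributes its full rectangle (perimeter 30.00 mm); Taking the union: only the 5×10 cube at (2.5, 14.5) is present, so the union is just that shape — boundary = 30.00 mm. Overall, the cross-section is a single solid region. Total boundary length (outer) = 30.00 mm.

30.00 mm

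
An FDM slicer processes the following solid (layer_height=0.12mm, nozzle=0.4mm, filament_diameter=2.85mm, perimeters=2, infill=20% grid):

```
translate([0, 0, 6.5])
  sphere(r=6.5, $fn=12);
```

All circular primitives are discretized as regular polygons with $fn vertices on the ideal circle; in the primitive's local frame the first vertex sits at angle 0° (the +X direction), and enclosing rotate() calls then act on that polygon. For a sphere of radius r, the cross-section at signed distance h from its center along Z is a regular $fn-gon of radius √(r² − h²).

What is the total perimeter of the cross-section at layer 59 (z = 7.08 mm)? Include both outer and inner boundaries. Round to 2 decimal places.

40.21 mm

At z = 7.08 mm: the r=6.5 sphere slices to a regular 12-gon of circumradius 6.474 (√(r²−h²) with h=0.58 from center) (perimeter = 2·12·6.474·sin(180°/12) = 40.21 mm). Overall, the cross-section is a single solid region. Total boundary length (outer) = 40.21 mm.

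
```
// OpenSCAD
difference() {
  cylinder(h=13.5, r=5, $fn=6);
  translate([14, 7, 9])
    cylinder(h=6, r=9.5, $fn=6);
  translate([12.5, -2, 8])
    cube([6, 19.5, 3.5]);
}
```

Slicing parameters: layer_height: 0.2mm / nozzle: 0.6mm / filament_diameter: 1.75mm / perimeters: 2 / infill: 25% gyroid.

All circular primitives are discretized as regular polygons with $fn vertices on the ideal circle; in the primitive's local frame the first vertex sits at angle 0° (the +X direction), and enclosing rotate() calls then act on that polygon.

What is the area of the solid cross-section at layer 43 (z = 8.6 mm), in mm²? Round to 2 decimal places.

At z = 8.6 mm: the r=5 cylinder gives a regular 6-gon of circumradius 5 (constant along its height) (area = (6/2)·5.000²·sin(360°/6) = 64.95 mm²); the cylinder at (14, 7) does not reach this height (z outside [9, 15]); the cube at (12.5, -2) is present — its section is the full 6×19.5 rectangle (area 117.00 mm²); After the difference (first − rest): starting from the r=5 cylinder (64.95 mm²), the 6×19.5 cube at (12.5, -2) misses the remaining region (no effect) — area = 64.95 mm². Overall, the cross-section is a single solid region. Net area = 64.95 mm².

64.95 mm²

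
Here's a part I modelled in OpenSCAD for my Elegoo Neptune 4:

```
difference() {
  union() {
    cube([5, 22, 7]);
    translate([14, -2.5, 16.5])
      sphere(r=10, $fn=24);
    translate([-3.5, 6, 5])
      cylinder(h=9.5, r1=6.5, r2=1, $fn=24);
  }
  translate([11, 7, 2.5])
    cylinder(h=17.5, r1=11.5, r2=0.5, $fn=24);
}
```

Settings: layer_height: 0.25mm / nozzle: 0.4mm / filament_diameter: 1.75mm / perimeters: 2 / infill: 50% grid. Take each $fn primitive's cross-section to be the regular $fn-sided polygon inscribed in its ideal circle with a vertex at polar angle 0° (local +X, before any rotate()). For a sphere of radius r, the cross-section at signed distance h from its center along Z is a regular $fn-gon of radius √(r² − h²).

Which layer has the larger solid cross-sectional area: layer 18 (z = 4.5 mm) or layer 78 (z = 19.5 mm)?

layer 78 (z = 19.5 mm)

Layer 18 (z = 4.5): the cube (footprint 5×22) is included at this height (area 110.00 mm²); the sphere at (14, -2.5) does not reach this height (|z−center|=12.000 > r=10); the cone at (-3.5, 6) is not intersected at this z (z outside [5, 14.5]); Merging all regions: only the 5×22 cube is present, so the union is just that shape — area = 110.00 mm²; the cone at (11, 7) contributes a regular 24-gon of circumradius 10.243 (interpolated between r1=11.5 and r2=0.5 at t=0.114) (area = (24/2)·10.243²·sin(360°/24) = 325.85 mm²); After the difference (first − rest): starting from the result so far (110.00 mm²), the cone at (11, 7) partially overlaps it — only the 47.28 mm² overlap (of its 325.85 mm²) is removed, clipping the outline — area = 62.72 mm². So its area = 62.72 mm². Layer 78 (z = 19.5): the cube is absent (z outside [0, 7]); the r=10 sphere at (14, -2.5) slices to a regular 24-gon of circumradius 9.539 (√(r²−h²) with h=3 from center) (area = (24/2)·9.539²·sin(360°/24) = 282.63 mm²); the cone at (-3.5, 6) does not reach this height (z outside [5, 14.5]); Taking the union: only the r=10 sphere at (14, -2.5) is present, so the union is just that shape — area = 282.63 mm²; the cone at (11, 7) (r1=11.5→r2=0.5) has section circumradius 0.814 here — a regular 24-gon (area = (24/2)·0.814²·sin(360°/24) = 2.06 mm²); Taking the first minus the rest: starting from the result so far (282.63 mm²), the cone at (11, 7) partially overlaps it — only the 0.31 mm² overlap (of its 2.06 mm²) is removed, clipping the outline — area = 282.32 mm². So its area = 282.32 mm². Layer 78 is larger (282.32 vs 62.72 mm²).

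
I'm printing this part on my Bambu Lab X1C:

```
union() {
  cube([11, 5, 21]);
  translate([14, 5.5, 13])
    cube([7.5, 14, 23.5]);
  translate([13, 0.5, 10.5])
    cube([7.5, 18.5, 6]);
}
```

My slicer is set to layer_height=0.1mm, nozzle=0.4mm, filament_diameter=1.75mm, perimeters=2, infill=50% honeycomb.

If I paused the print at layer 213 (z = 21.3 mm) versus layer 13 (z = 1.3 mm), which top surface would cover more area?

layer 213 (z = 21.3 mm)

Layer 213 (z = 21.3): the cube is not intersected at this z (z outside [0, 21]); the cube at (14, 5.5) is present — its section is the full 7.5×14 rectangle (area 105.00 mm²); the cube at (13, 0.5) does not reach this height (z outside [10.5, 16.5]); Merging all regions: only the 7.5×14 cube at (14, 5.5) is present, so the union is just that shape — area = 105.00 mm². So its area = 105.00 mm². Layer 13 (z = 1.3): the cube (footprint 11×5) is included at this height (area 55.00 mm²); the cube at (14, 5.5) is not intersected at this z (z outside [13, 36.5]); the cube at (13, 0.5) does not reach this height (z outside [10.5, 16.5]); Merging all regions: only the 11×5 cube is present, so the union is just that shape — area = 55.00 mm². So its area = 55.00 mm². Layer 213 is larger (105.00 vs 55.00 mm²).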